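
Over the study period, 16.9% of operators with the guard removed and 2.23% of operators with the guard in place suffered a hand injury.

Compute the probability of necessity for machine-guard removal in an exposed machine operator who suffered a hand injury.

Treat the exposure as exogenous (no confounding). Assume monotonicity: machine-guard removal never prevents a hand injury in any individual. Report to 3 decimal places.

PN ≈ 0.868

p₁ = 0.169, p₀ = 0.0223.
Under exogeneity and monotonicity, PN = (p₁ − p₀) / p₁.
PN = (0.169 − 0.0223) / 0.169 = 0.1467 / 0.169 ≈ 0.8680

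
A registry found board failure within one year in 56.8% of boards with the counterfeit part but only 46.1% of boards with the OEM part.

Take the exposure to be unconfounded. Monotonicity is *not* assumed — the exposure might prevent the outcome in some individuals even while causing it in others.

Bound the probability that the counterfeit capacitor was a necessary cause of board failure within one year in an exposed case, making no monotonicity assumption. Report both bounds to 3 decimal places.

0.188 ≤ PN ≤ 0.949

p₁ = 0.568, p₀ = 0.461.
Under exogeneity alone the bounds on PN are max{0,(p₁−p₀)/p₁} ≤ PN ≤ min{1,(1−p₀)/p₁}.
  lower = (p₁ − p₀)/p₁ = 0.107 / 0.568 ≈ 0.1884
  upper = min{1, (1 − p₀)/p₁} = 0.539 / 0.568 ≈ 0.9489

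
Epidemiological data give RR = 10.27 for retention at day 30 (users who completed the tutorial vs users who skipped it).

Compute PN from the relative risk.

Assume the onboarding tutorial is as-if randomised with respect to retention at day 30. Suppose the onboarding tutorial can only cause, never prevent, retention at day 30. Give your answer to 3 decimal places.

PN ≈ 0.903

Under exogeneity and monotonicity, PN = (RR − 1) / RR = 1 − 1/RR.
PN = (10.27 − 1) / 10.27 = 9.27 / 10.27 ≈ 0.9026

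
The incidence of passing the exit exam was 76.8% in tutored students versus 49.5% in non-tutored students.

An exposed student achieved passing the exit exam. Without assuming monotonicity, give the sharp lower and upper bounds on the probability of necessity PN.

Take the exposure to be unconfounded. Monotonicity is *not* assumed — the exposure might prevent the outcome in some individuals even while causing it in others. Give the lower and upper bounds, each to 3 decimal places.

p₁ = 0.768, p₀ = 0.495.
Under exogeneity alone the bounds on PN are max{0,(p₁−p₀)/p₁} ≤ PN ≤ min{1,(1−p₀)/p₁}.
  lower = (p₁ − p₀)/p₁ = 0.273 / 0.768 ≈ 0.3555
  upper = min{1, (1 − p₀)/p₁} = 0.505 / 0.768 ≈ 0.6576

0.355 ≤ PN ≤ 0.658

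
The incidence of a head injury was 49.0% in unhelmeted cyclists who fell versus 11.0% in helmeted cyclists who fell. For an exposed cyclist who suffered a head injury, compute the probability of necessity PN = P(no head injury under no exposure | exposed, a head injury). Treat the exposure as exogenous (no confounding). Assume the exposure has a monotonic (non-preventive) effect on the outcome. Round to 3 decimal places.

PN ≈ 0.776

p₁ = 0.49, p₀ = 0.11.
Under exogeneity and monotonicity, PN = (p₁ − p₀) / p₁.
PN = (0.49 − 0.11) / 0.49 = 0.38 / 0.49 ≈ 0.7755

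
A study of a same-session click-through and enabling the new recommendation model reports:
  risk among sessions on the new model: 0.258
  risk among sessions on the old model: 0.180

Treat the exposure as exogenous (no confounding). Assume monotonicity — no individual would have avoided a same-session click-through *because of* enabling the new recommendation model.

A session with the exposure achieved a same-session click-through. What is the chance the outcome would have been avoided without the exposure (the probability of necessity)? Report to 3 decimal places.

PN ≈ 0.302

Let p₁ = 0.258, p₀ = 0.18.
Under exogeneity and monotonicity, PN = (p₁ − p₀) / p₁.
PN = (0.258 − 0.18) / 0.258 = 0.078 / 0.258 ≈ 0.3023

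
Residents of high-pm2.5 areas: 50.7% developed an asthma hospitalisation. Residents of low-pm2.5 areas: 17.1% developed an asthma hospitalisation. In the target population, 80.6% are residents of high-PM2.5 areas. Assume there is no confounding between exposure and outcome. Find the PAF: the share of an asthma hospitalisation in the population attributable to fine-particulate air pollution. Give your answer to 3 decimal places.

p₁ = 0.507, p₀ = 0.171.
Overall risk P(Y=1) = π·p₁ + (1−π)·p₀ = 0.806×0.507 + 0.194×0.171 = 0.44182.
Under exogeneity, PAF = [P(Y=1) − p₀] / P(Y=1).
PAF = (0.44182 − 0.171) / 0.44182 ≈ 0.6130

PAF ≈ 0.613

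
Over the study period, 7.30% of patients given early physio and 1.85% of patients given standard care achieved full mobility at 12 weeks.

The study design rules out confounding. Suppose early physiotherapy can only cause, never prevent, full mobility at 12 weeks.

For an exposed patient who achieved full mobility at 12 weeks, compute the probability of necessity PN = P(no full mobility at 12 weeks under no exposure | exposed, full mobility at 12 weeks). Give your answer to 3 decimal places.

p₁ = 0.073, p₀ = 0.0185.
Under exogeneity and monotonicity, PN = (p₁ − p₀) / p₁.
PN = (0.073 − 0.0185) / 0.073 = 0.0545 / 0.073 ≈ 0.7466

PN ≈ 0.747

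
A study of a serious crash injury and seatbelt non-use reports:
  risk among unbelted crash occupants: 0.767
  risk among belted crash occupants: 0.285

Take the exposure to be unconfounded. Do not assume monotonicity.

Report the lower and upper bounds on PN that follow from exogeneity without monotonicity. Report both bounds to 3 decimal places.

0.628 ≤ PN ≤ 0.932

Let p₁ = 0.767, p₀ = 0.285.
Under exogeneity alone the bounds on PN are max{0,(p₁−p₀)/p₁} ≤ PN ≤ min{1,(1−p₀)/p₁}.
  lower = (p₁ − p₀)/p₁ = 0.482 / 0.767 ≈ 0.6284
  upper = min{1, (1 − p₀)/p₁} = 0.715 / 0.767 ≈ 0.9322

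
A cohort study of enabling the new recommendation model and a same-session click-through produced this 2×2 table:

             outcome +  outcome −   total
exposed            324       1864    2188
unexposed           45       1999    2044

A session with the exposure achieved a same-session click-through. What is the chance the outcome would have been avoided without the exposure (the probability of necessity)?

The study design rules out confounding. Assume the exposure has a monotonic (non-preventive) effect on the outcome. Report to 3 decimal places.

PN ≈ 0.851

p₁ = P(outcome | exposed) = 324/2188 = 0.14808
p₀ = P(outcome | unexposed) = 45/2044 = 0.022016
Under exogeneity and monotonicity, PN = (p₁ − p₀)/p₁.
PN = (0.14808 − 0.022016) / 0.14808 ≈ 0.8513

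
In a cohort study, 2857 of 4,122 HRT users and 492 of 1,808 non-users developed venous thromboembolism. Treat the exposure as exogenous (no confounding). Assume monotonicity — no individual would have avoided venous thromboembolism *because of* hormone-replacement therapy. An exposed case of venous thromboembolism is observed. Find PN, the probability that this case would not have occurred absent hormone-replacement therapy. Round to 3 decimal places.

p₁ = P(outcome | exposed) = 2857/4122 = 0.69311
p₀ = P(outcome | unexposed) = 492/1808 = 0.27212
Under exogeneity and monotonicity, PN = (p₁ − p₀) / p₁.
PN = (0.69311 − 0.27212) / 0.69311 = 0.42099 / 0.69311 ≈ 0.6074

PN ≈ 0.607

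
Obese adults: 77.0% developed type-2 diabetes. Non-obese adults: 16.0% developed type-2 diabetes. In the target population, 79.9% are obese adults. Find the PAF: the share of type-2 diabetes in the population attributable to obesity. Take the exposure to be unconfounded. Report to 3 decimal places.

PAF ≈ 0.753

p₁ = 0.77, p₀ = 0.16.
Overall risk P(Y=1) = π·p₁ + (1−π)·p₀ = 0.799×0.77 + 0.201×0.16 = 0.64739.
Under exogeneity, PAF = [P(Y=1) − p₀] / P(Y=1).
PAF = (0.64739 − 0.16) / 0.64739 ≈ 0.7529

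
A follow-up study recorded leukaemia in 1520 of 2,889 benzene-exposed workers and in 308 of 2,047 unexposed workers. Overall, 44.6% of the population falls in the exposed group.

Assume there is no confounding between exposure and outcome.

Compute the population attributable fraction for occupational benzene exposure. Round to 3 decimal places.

p₁ = P(outcome | exposed) = 1520/2889 = 0.52613
p₀ = P(outcome | unexposed) = 308/2047 = 0.15046
Overall risk P(Y=1) = π·p₁ + (1−π)·p₀ = 0.446×0.52613 + 0.554×0.15046 = 0.31801.
Under exogeneity, PAF = [P(Y=1) − p₀] / P(Y=1).
PAF = (0.31801 − 0.15046) / 0.31801 ≈ 0.5269

PAF ≈ 0.527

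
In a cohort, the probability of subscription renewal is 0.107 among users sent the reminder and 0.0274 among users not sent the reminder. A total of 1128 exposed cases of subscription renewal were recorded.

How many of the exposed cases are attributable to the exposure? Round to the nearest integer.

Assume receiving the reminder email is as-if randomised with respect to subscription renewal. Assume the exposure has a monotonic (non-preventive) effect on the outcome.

about 839 cases

Let p₁ = 0.107, p₀ = 0.0274.
PN = (p₁ − p₀)/p₁ = (0.107 − 0.0274) / 0.107 ≈ 0.74393.
Attributable cases ≈ PN × (exposed cases) = 0.74393 × 1128 ≈ 839.15.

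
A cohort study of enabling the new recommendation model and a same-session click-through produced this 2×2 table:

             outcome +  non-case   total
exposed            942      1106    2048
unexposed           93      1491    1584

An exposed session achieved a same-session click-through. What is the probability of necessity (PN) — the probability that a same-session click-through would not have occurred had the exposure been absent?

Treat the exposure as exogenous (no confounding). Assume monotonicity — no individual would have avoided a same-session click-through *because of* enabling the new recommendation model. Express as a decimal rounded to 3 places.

PN ≈ 0.872

p₁ = P(outcome | exposed) = 942/2048 = 0.45996
p₀ = P(outcome | unexposed) = 93/1584 = 0.058712
Under exogeneity and monotonicity, PN = (p₁ − p₀)/p₁.
PN = (0.45996 − 0.058712) / 0.45996 ≈ 0.8724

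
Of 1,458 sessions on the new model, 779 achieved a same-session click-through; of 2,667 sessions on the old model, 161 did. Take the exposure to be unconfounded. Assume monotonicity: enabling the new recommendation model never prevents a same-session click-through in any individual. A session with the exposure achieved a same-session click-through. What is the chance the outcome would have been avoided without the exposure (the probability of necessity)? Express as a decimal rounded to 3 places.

p₁ = P(outcome | exposed) = 779/1458 = 0.53429
p₀ = P(outcome | unexposed) = 161/2667 = 0.060367
Under exogeneity and monotonicity, PN = (p₁ − p₀) / p₁.
PN = (0.53429 − 0.060367) / 0.53429 = 0.47393 / 0.53429 ≈ 0.8870

PN ≈ 0.887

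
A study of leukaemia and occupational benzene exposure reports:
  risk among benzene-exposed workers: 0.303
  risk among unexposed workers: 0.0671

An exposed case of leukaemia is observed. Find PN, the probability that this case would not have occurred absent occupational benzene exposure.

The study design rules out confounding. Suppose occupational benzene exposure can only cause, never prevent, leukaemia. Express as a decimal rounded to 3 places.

PN ≈ 0.779

Let p₁ = 0.303, p₀ = 0.0671.
Under exogeneity and monotonicity, PN = (p₁ − p₀) / p₁.
PN = (0.303 − 0.0671) / 0.303 = 0.2359 / 0.303 ≈ 0.7785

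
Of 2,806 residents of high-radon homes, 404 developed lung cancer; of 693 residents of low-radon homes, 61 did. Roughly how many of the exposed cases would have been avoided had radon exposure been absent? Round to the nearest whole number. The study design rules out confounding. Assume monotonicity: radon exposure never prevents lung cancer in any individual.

p₁ = P(outcome | exposed) = 404/2806 = 0.14398
p₀ = P(outcome | unexposed) = 61/693 = 0.088023
PN = (p₁ − p₀)/p₁ = (0.14398 − 0.088023) / 0.14398 ≈ 0.38863.
Attributable cases ≈ PN × (exposed cases) = 0.38863 × 404 ≈ 157.01.

about 157 cases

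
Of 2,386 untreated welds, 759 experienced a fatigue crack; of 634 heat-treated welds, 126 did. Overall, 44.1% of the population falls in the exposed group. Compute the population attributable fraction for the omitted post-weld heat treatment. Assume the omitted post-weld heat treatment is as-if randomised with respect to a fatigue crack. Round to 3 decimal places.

p₁ = P(outcome | exposed) = 759/2386 = 0.31811
p₀ = P(outcome | unexposed) = 126/634 = 0.19874
Overall risk P(Y=1) = π·p₁ + (1−π)·p₀ = 0.441×0.31811 + 0.559×0.19874 = 0.25138.
Under exogeneity, PAF = [P(Y=1) − p₀] / P(Y=1).
PAF = (0.25138 − 0.19874) / 0.25138 ≈ 0.2094

PAF ≈ 0.209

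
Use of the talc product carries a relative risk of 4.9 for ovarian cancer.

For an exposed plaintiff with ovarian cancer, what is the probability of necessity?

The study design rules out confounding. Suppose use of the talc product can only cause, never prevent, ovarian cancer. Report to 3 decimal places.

Under exogeneity and monotonicity, PN = (RR − 1) / RR = 1 − 1/RR.
PN = (4.9 − 1) / 4.9 = 3.9 / 4.9 ≈ 0.7959

PN ≈ 0.796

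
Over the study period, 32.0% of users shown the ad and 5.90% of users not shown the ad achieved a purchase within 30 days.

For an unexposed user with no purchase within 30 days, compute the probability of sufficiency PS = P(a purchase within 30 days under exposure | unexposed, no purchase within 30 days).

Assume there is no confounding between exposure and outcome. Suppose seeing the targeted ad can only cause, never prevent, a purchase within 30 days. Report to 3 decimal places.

p₁ = 0.32, p₀ = 0.059.
Under exogeneity and monotonicity, PS = (p₁ − p₀) / (1 − p₀).
PS = (0.32 − 0.059) / (1 − 0.059) = 0.261 / 0.941 ≈ 0.2774

PS ≈ 0.277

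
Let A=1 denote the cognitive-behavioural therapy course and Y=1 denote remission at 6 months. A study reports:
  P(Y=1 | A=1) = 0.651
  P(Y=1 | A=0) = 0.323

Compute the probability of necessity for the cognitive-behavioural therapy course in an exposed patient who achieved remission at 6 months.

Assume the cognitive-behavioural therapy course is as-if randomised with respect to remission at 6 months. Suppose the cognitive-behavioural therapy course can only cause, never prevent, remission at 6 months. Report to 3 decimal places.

Let p₁ = 0.651, p₀ = 0.323.
Under exogeneity and monotonicity, PN = (p₁ − p₀) / p₁.
PN = (0.651 − 0.323) / 0.651 = 0.328 / 0.651 ≈ 0.5038

PN ≈ 0.504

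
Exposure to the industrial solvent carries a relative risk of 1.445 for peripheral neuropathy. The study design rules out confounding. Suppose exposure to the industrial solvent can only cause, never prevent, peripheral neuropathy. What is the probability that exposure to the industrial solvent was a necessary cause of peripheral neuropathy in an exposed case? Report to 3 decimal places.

PN ≈ 0.308

Under exogeneity and monotonicity, PN = (RR − 1) / RR = 1 − 1/RR.
PN = (1.445 − 1) / 1.445 = 0.445 / 1.445 ≈ 0.3080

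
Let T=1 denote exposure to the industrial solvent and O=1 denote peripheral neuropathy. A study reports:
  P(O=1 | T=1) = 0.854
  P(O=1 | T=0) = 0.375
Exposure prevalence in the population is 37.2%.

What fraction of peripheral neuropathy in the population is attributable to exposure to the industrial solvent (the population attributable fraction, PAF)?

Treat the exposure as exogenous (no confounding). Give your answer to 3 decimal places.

Let p₁ = 0.854, p₀ = 0.375.
Overall risk P(Y=1) = π·p₁ + (1−π)·p₀ = 0.372×0.854 + 0.628×0.375 = 0.55319.
Under exogeneity, PAF = [P(Y=1) − p₀] / P(Y=1).
PAF = (0.55319 − 0.375) / 0.55319 ≈ 0.3221

PAF ≈ 0.322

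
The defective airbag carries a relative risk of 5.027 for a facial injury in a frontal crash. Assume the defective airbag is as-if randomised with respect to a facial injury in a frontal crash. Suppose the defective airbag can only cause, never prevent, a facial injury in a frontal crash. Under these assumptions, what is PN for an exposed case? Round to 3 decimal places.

Under exogeneity and monotonicity, PN = (RR − 1) / RR = 1 − 1/RR.
PN = (5.027 − 1) / 5.027 = 4.027 / 5.027 ≈ 0.8011

PN ≈ 0.801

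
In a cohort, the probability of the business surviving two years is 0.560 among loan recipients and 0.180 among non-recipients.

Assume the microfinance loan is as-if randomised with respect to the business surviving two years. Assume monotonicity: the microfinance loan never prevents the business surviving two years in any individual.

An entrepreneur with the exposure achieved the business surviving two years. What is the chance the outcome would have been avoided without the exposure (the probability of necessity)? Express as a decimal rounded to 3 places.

PN ≈ 0.679

Let p₁ = 0.56, p₀ = 0.18.
Under exogeneity and monotonicity, PN = (p₁ − p₀) / p₁.
PN = (0.56 − 0.18) / 0.56 = 0.38 / 0.56 ≈ 0.6786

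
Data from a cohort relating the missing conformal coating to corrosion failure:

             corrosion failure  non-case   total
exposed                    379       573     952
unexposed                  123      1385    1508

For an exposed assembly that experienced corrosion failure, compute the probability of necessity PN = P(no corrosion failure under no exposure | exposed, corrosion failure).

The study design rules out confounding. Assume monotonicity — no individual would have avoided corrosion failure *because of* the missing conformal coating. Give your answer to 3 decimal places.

PN ≈ 0.795

p₁ = P(outcome | exposed) = 379/952 = 0.39811
p₀ = P(outcome | unexposed) = 123/1508 = 0.081565
Under exogeneity and monotonicity, PN = (p₁ − p₀) / p₁.
PN = (0.39811 − 0.081565) / 0.39811 = 0.31654 / 0.39811 ≈ 0.7951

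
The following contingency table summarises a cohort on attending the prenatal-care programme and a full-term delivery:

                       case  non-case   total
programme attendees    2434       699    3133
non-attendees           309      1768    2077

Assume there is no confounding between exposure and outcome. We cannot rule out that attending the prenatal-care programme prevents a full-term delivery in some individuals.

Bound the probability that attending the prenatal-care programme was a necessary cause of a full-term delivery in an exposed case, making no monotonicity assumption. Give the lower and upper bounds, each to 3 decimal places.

p₁ = P(outcome | exposed) = 2434/3133 = 0.77689
p₀ = P(outcome | unexposed) = 309/2077 = 0.14877
Under exogeneity alone the bounds on PN are max{0,(p₁−p₀)/p₁} ≤ PN ≤ min{1,(1−p₀)/p₁}.
  lower = (p₁ − p₀)/p₁ = 0.62812 / 0.77689 ≈ 0.8085
  upper = min{1, (1 − p₀)/p₁} = 0.85123 / 0.77689 ≈ 1.0957 → capped at 1

0.809 ≤ PN ≤ 1.000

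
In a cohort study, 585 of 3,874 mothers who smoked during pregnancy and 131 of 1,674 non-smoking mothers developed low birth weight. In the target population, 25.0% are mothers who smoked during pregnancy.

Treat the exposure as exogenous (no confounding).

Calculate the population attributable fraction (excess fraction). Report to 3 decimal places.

PAF ≈ 0.189

p₁ = P(outcome | exposed) = 585/3874 = 0.15101
p₀ = P(outcome | unexposed) = 131/1674 = 0.078256
Overall risk P(Y=1) = π·p₁ + (1−π)·p₀ = 0.25×0.15101 + 0.75×0.078256 = 0.096443.
Under exogeneity, PAF = [P(Y=1) − p₀] / P(Y=1).
PAF = (0.096443 − 0.078256) / 0.096443 ≈ 0.1886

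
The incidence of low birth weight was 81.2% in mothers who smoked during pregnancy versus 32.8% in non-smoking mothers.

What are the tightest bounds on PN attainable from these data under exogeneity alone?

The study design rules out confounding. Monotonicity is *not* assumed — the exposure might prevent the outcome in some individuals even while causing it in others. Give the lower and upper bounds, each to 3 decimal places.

0.596 ≤ PN ≤ 0.828

p₁ = 0.812, p₀ = 0.328.
Under exogeneity alone the bounds on PN are max{0,(p₁−p₀)/p₁} ≤ PN ≤ min{1,(1−p₀)/p₁}.
  lower = (p₁ − p₀)/p₁ = 0.484 / 0.812 ≈ 0.5961
  upper = min{1, (1 − p₀)/p₁} = 0.672 / 0.812 ≈ 0.8276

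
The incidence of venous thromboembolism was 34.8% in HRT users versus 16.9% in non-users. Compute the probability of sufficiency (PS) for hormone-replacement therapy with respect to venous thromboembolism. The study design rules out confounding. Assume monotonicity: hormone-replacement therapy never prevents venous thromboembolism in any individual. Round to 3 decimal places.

PS ≈ 0.215

p₁ = 0.348, p₀ = 0.169.
Under exogeneity and monotonicity, PS = (p₁ − p₀) / (1 − p₀).
PS = (0.348 − 0.169) / (1 − 0.169) = 0.179 / 0.831 ≈ 0.2154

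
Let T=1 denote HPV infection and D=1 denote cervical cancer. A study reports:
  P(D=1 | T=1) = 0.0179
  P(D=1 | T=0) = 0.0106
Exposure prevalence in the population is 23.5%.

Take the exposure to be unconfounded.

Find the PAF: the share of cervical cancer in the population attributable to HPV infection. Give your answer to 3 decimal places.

Let p₁ = 0.0179, p₀ = 0.0106.
Overall risk P(Y=1) = π·p₁ + (1−π)·p₀ = 0.235×0.0179 + 0.765×0.0106 = 0.012316.
Under exogeneity, PAF = [P(Y=1) − p₀] / P(Y=1).
PAF = (0.012316 − 0.0106) / 0.012316 ≈ 0.1393

PAF ≈ 0.139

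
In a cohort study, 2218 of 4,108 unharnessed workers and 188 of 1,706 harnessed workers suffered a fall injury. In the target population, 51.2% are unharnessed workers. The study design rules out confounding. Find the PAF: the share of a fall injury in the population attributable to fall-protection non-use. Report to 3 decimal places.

PAF ≈ 0.666

p₁ = P(outcome | exposed) = 2218/4108 = 0.53992
p₀ = P(outcome | unexposed) = 188/1706 = 0.1102
Overall risk P(Y=1) = π·p₁ + (1−π)·p₀ = 0.512×0.53992 + 0.488×0.1102 = 0.33022.
Under exogeneity, PAF = [P(Y=1) − p₀] / P(Y=1).
PAF = (0.33022 − 0.1102) / 0.33022 ≈ 0.6663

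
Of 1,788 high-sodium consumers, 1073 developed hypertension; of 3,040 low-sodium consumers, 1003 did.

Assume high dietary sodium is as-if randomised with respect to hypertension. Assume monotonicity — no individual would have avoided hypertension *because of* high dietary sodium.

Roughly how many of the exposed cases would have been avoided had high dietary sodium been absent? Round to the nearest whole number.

about 483 cases

p₁ = P(outcome | exposed) = 1073/1788 = 0.60011
p₀ = P(outcome | unexposed) = 1003/3040 = 0.32993
PN = (p₁ − p₀)/p₁ = (0.60011 − 0.32993) / 0.60011 ≈ 0.45021.
Attributable cases ≈ PN × (exposed cases) = 0.45021 × 1073 ≈ 483.08.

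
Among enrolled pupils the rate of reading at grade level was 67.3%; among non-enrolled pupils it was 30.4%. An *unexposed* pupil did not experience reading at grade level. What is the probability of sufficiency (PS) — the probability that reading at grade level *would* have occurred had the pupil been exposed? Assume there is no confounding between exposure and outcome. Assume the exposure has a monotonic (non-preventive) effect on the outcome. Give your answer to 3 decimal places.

PS ≈ 0.530

p₁ = 0.673, p₀ = 0.304.
Under exogeneity and monotonicity, PS = (p₁ − p₀) / (1 − p₀).
PS = (0.673 − 0.304) / (1 − 0.304) = 0.369 / 0.696 ≈ 0.5302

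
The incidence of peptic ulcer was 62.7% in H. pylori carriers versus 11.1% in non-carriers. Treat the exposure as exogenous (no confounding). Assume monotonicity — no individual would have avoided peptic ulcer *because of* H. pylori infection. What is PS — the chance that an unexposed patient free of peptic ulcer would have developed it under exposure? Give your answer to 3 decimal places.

PS ≈ 0.580

p₁ = 0.627, p₀ = 0.111.
Under exogeneity and monotonicity, PS = (p₁ − p₀) / (1 − p₀).
PS = (0.627 − 0.111) / (1 − 0.111) = 0.516 / 0.889 ≈ 0.5804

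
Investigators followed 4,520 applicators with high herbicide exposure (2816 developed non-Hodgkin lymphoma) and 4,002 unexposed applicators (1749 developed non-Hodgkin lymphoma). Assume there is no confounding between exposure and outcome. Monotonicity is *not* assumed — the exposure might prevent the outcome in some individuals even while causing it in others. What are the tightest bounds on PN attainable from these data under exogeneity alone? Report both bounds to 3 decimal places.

0.299 ≤ PN ≤ 0.904

p₁ = P(outcome | exposed) = 2816/4520 = 0.62301
p₀ = P(outcome | unexposed) = 1749/4002 = 0.43703
Under exogeneity alone the bounds on PN are max{0,(p₁−p₀)/p₁} ≤ PN ≤ min{1,(1−p₀)/p₁}.
  lower = (p₁ − p₀)/p₁ = 0.18598 / 0.62301 ≈ 0.2985
  upper = min{1, (1 − p₀)/p₁} = 0.56297 / 0.62301 ≈ 0.9036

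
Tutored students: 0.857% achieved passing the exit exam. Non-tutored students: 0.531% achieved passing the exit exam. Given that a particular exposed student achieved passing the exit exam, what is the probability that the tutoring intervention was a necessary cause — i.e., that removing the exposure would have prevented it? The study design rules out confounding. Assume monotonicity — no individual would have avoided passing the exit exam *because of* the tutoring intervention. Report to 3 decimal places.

PN ≈ 0.380

p₁ = 0.00857, p₀ = 0.00531.
Under exogeneity and monotonicity, PN = (p₁ − p₀) / p₁.
PN = (0.00857 − 0.00531) / 0.00857 = 0.00326 / 0.00857 ≈ 0.3804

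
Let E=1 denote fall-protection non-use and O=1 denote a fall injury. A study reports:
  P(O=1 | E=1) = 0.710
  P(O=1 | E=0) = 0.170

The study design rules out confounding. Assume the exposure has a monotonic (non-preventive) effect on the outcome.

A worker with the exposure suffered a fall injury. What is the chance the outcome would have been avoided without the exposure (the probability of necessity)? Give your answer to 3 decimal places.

Let p₁ = 0.71, p₀ = 0.17.
Under exogeneity and monotonicity, PN = (p₁ − p₀) / p₁.
PN = (0.71 − 0.17) / 0.71 = 0.54 / 0.71 ≈ 0.7606

PN ≈ 0.761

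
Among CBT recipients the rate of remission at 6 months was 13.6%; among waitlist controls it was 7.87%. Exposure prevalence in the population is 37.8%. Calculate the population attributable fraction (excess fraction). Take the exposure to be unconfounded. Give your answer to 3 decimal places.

PAF ≈ 0.216

p₁ = 0.136, p₀ = 0.0787.
Overall risk P(Y=1) = π·p₁ + (1−π)·p₀ = 0.378×0.136 + 0.622×0.0787 = 0.10036.
Under exogeneity, PAF = [P(Y=1) − p₀] / P(Y=1).
PAF = (0.10036 − 0.0787) / 0.10036 ≈ 0.2158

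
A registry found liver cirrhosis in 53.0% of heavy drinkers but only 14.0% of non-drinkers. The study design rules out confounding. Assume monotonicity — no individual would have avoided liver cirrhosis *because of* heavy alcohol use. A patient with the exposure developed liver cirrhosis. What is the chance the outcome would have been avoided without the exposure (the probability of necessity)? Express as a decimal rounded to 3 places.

PN ≈ 0.736

p₁ = 0.53, p₀ = 0.14.
Under exogeneity and monotonicity, PN = (p₁ − p₀) / p₁.
PN = (0.53 − 0.14) / 0.53 = 0.39 / 0.53 ≈ 0.7358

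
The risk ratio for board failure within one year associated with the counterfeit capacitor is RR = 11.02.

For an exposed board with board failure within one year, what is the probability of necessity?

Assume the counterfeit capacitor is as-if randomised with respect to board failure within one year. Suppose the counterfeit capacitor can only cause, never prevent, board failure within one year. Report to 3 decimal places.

PN ≈ 0.909

Under exogeneity and monotonicity, PN = (RR − 1) / RR = 1 − 1/RR.
PN = (11.02 − 1) / 11.02 = 10.02 / 11.02 ≈ 0.9093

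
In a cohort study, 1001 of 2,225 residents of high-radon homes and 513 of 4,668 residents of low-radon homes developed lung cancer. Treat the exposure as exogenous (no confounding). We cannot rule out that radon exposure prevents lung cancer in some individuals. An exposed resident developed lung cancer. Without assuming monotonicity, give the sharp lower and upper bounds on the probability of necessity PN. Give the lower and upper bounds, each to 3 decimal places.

0.756 ≤ PN ≤ 1.000

p₁ = P(outcome | exposed) = 1001/2225 = 0.44989
p₀ = P(outcome | unexposed) = 513/4668 = 0.1099
Under exogeneity alone the bounds on PN are max{0,(p₁−p₀)/p₁} ≤ PN ≤ min{1,(1−p₀)/p₁}.
  lower = (p₁ − p₀)/p₁ = 0.33999 / 0.44989 ≈ 0.7557
  upper = min{1, (1 − p₀)/p₁} = 0.8901 / 0.44989 ≈ 1.9785 → capped at 1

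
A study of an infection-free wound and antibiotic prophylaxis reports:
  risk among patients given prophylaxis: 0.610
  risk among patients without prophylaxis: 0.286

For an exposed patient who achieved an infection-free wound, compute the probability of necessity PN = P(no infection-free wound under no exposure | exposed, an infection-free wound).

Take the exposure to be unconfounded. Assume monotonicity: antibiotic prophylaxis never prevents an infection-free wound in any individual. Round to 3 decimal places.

PN ≈ 0.531

Let p₁ = 0.61, p₀ = 0.286.
Under exogeneity and monotonicity, PN = (p₁ − p₀) / p₁.
PN = (0.61 − 0.286) / 0.61 = 0.324 / 0.61 ≈ 0.5311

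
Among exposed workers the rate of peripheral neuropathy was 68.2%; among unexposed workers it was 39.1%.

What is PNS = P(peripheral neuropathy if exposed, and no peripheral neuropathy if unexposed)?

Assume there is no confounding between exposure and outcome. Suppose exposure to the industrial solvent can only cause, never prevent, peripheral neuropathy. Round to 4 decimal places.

p₁ = 0.682, p₀ = 0.391.
Under exogeneity and monotonicity, PNS = p₁ − p₀.
PNS = 0.682 − 0.391 = 0.291

PNS ≈ 0.2910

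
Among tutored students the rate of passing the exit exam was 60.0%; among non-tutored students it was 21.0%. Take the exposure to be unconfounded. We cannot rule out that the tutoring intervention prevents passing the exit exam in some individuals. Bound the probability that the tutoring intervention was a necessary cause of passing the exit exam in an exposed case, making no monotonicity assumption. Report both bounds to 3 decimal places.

p₁ = 0.6, p₀ = 0.21.
Under exogeneity alone the bounds on PN are max{0,(p₁−p₀)/p₁} ≤ PN ≤ min{1,(1−p₀)/p₁}.
  lower = (p₁ − p₀)/p₁ = 0.39 / 0.6 ≈ 0.6500
  upper = min{1, (1 − p₀)/p₁} = 0.79 / 0.6 ≈ 1.3167 → capped at 1

0.650 ≤ PN ≤ 1.000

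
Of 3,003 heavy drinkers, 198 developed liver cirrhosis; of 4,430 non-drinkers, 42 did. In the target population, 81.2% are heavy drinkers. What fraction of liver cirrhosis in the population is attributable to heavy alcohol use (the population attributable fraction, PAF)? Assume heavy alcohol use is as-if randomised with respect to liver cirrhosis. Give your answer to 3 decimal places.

p₁ = P(outcome | exposed) = 198/3003 = 0.065934
p₀ = P(outcome | unexposed) = 42/4430 = 0.0094808
Overall risk P(Y=1) = π·p₁ + (1−π)·p₀ = 0.812×0.065934 + 0.188×0.0094808 = 0.055321.
Under exogeneity, PAF = [P(Y=1) − p₀] / P(Y=1).
PAF = (0.055321 − 0.0094808) / 0.055321 ≈ 0.8286

PAF ≈ 0.829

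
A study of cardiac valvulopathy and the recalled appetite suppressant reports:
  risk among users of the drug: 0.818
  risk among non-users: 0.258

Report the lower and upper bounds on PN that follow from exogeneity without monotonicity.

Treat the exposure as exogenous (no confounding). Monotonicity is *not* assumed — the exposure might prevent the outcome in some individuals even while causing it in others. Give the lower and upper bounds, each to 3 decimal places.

0.685 ≤ PN ≤ 0.907

Let p₁ = 0.818, p₀ = 0.258.
Under exogeneity alone the bounds on PN are max{0,(p₁−p₀)/p₁} ≤ PN ≤ min{1,(1−p₀)/p₁}.
  lower = (p₁ − p₀)/p₁ = 0.56 / 0.818 ≈ 0.6846
  upper = min{1, (1 − p₀)/p₁} = 0.742 / 0.818 ≈ 0.9071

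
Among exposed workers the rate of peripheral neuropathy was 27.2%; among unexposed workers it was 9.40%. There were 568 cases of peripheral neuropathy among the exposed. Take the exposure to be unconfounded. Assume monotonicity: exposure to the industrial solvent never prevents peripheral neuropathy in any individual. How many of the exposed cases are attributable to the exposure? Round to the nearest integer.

p₁ = 0.272, p₀ = 0.094.
PN = (p₁ − p₀)/p₁ = (0.272 − 0.094) / 0.272 ≈ 0.65441.
Attributable cases ≈ PN × (exposed cases) = 0.65441 × 568 ≈ 371.71.

about 372 cases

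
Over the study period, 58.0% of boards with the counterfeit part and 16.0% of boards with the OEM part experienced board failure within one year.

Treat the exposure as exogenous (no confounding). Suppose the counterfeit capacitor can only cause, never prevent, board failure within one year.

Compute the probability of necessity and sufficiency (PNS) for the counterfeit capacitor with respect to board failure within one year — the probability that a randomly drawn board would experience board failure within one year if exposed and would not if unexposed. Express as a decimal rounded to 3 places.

PNS ≈ 0.420

p₁ = 0.58, p₀ = 0.16.
Under exogeneity and monotonicity, PNS = p₁ − p₀.
PNS = 0.58 − 0.16 = 0.42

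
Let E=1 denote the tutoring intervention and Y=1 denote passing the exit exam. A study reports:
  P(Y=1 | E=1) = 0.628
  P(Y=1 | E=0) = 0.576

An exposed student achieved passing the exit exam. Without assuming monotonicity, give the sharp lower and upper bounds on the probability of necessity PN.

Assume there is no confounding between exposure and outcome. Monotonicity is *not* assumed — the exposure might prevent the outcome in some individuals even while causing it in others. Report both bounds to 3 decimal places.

Let p₁ = 0.628, p₀ = 0.576.
Under exogeneity alone the bounds on PN are max{0,(p₁−p₀)/p₁} ≤ PN ≤ min{1,(1−p₀)/p₁}.
  lower = (p₁ − p₀)/p₁ = 0.052 / 0.628 ≈ 0.0828
  upper = min{1, (1 − p₀)/p₁} = 0.424 / 0.628 ≈ 0.6752

0.083 ≤ PN ≤ 0.675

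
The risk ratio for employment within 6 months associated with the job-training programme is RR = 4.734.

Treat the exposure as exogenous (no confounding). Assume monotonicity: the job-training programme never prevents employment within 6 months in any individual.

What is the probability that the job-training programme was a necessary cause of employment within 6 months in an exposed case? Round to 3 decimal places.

PN ≈ 0.789

Under exogeneity and monotonicity, PN = (RR − 1) / RR = 1 − 1/RR.
PN = (4.734 − 1) / 4.734 = 3.734 / 4.734 ≈ 0.7888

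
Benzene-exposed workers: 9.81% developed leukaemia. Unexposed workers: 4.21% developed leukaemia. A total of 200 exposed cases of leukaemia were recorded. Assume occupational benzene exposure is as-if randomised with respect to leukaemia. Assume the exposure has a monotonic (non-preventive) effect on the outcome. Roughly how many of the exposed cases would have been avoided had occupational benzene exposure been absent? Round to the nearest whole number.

about 114 cases

p₁ = 0.0981, p₀ = 0.0421.
PN = (p₁ − p₀)/p₁ = (0.0981 − 0.0421) / 0.0981 ≈ 0.57085.
Attributable cases ≈ PN × (exposed cases) = 0.57085 × 200 ≈ 114.17.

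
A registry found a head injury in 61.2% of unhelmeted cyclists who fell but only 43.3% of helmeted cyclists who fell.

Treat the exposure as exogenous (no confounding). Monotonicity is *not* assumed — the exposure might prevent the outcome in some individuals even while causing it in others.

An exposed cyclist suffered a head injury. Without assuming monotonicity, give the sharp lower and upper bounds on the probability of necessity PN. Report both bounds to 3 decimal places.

p₁ = 0.612, p₀ = 0.433.
Under exogeneity alone the bounds on PN are max{0,(p₁−p₀)/p₁} ≤ PN ≤ min{1,(1−p₀)/p₁}.
  lower = (p₁ − p₀)/p₁ = 0.179 / 0.612 ≈ 0.2925
  upper = min{1, (1 − p₀)/p₁} = 0.567 / 0.612 ≈ 0.9265

0.292 ≤ PN ≤ 0.926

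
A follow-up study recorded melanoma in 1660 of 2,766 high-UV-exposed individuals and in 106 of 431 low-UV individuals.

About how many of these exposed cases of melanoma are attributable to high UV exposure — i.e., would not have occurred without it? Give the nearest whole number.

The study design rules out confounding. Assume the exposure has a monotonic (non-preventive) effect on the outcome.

p₁ = P(outcome | exposed) = 1660/2766 = 0.60014
p₀ = P(outcome | unexposed) = 106/431 = 0.24594
PN = (p₁ − p₀)/p₁ = (0.60014 − 0.24594) / 0.60014 ≈ 0.59020.
Attributable cases ≈ PN × (exposed cases) = 0.59020 × 1660 ≈ 979.73.

about 980 cases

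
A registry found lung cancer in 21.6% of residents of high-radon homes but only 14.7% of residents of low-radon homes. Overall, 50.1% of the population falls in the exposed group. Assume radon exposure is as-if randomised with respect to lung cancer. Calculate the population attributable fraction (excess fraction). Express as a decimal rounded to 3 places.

p₁ = 0.216, p₀ = 0.147.
Overall risk P(Y=1) = π·p₁ + (1−π)·p₀ = 0.501×0.216 + 0.499×0.147 = 0.18157.
Under exogeneity, PAF = [P(Y=1) − p₀] / P(Y=1).
PAF = (0.18157 − 0.147) / 0.18157 ≈ 0.1904

PAF ≈ 0.190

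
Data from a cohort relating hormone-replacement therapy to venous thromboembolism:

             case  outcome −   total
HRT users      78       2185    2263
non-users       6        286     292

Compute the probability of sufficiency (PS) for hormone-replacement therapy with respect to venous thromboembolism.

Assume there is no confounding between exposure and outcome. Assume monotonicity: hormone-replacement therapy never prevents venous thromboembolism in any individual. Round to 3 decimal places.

PS ≈ 0.014

p₁ = P(outcome | exposed) = 78/2263 = 0.034468
p₀ = P(outcome | unexposed) = 6/292 = 0.020548
Under exogeneity and monotonicity, PS = (p₁ − p₀) / (1 − p₀).
PS = (0.034468 − 0.020548) / (1 − 0.020548) = 0.01392 / 0.97945 ≈ 0.0142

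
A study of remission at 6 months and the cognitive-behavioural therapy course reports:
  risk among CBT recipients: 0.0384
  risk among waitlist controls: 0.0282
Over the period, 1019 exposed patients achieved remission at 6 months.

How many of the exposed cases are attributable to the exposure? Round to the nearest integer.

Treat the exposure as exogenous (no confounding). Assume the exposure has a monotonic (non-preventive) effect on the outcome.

Let p₁ = 0.0384, p₀ = 0.0282.
PN = (p₁ − p₀)/p₁ = (0.0384 − 0.0282) / 0.0384 ≈ 0.26562.
Attributable cases ≈ PN × (exposed cases) = 0.26562 × 1019 ≈ 270.67.

about 271 cases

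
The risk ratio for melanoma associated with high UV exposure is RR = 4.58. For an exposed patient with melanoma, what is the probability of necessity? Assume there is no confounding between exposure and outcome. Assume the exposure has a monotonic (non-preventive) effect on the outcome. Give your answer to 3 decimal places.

PN ≈ 0.782

Under exogeneity and monotonicity, PN = (RR − 1) / RR = 1 − 1/RR.
PN = (4.58 − 1) / 4.58 = 3.58 / 4.58 ≈ 0.7817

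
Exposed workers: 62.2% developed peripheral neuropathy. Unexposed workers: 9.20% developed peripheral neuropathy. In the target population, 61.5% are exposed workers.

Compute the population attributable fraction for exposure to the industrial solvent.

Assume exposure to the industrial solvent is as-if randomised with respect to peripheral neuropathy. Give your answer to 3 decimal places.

PAF ≈ 0.780

p₁ = 0.622, p₀ = 0.092.
Overall risk P(Y=1) = π·p₁ + (1−π)·p₀ = 0.615×0.622 + 0.385×0.092 = 0.41795.
Under exogeneity, PAF = [P(Y=1) − p₀] / P(Y=1).
PAF = (0.41795 − 0.092) / 0.41795 ≈ 0.7799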